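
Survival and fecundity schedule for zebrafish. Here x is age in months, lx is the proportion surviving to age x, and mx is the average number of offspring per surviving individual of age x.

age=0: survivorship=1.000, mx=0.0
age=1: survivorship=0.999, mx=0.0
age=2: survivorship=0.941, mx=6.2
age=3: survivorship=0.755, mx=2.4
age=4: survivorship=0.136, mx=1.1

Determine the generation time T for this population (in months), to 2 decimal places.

2.27

lx·mx: 0, 0, 5.8342, 1.812, 0.1496 → R0 = 7.7958
x·lx·mx: 0, 0, 11.6684, 5.436, 0.5984 → Σ = 17.7028
T = 17.7028 / 7.7958 = 2.270812… → 2.27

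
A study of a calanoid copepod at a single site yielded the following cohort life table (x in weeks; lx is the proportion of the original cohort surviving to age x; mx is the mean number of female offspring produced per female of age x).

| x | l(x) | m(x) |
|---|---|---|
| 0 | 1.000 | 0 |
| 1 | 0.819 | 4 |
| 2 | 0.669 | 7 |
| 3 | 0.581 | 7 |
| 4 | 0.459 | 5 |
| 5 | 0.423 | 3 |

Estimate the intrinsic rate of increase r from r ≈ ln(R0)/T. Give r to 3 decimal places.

R0 = Σ lx·mx = 0 + 3.276 + 4.683 + 4.067 + 2.295 + 1.269 = 15.59
Σ x·lx·mx = 40.368; T = 40.368/15.59 = 2.58935…
r ≈ ln(R0)/T = ln(15.59)/2.58935… = 1.06074… → 1.061

1.061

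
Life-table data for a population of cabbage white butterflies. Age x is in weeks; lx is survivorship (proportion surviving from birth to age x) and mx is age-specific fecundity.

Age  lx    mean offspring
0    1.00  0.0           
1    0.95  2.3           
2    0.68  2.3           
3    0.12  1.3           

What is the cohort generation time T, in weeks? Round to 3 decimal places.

lx·mx: 0, 2.185, 1.564, 0.156 → R0 = 3.905
x·lx·mx: 0, 2.185, 3.128, 0.468 → Σ = 5.781
T = 5.781 / 3.905 = 1.48041… → 1.480

1.480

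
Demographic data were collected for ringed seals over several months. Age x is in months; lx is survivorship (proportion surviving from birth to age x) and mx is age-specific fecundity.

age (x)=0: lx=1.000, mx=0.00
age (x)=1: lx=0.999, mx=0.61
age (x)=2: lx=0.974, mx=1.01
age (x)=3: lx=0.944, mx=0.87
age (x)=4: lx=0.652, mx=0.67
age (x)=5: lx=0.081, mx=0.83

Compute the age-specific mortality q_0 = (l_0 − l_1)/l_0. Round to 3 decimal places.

q_0 = (l_0 − l_1) / l_0 = (1 − 0.999) / 1
     = 0.001 / 1 = 0.001 → 0.001

0.001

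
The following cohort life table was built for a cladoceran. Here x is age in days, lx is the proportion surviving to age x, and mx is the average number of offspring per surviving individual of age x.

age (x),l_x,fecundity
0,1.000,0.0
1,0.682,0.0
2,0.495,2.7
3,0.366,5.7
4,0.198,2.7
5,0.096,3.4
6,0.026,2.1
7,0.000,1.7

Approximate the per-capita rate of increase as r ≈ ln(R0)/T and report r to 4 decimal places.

R0 = Σ lx·mx = 0 + 0 + 1.3365 + 2.0862 + 0.5346 + 0.3264 + 0.0546 + 0 = 4.3383
Σ x·lx·mx = 13.0296; T = 13.0296/4.3383 = 3.00339…
r ≈ ln(R0)/T = ln(4.3383)/3.00339… = 0.488609… → 0.4886

0.4886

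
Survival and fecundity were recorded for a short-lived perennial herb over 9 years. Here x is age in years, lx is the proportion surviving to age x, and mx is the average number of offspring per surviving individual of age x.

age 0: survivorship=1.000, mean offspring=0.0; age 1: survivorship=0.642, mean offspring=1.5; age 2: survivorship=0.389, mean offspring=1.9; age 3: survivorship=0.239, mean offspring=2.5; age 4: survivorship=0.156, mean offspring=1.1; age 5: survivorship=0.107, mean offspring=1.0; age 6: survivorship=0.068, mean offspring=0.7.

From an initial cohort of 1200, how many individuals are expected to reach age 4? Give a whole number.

Expected survivors = N0 · l_4 = 1200 × 0.156 = 187.2 → 187

187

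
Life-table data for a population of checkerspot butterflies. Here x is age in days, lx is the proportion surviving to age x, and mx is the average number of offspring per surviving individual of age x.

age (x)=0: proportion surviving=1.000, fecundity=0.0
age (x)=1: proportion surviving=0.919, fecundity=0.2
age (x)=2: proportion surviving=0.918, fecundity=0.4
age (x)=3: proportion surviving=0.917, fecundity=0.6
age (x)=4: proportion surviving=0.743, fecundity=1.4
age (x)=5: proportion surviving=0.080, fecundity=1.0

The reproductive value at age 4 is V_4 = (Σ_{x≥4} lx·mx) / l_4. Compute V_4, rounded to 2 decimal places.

1.51

lx·mx for x ≥ 4: 1.0402, 0.08 → sum = 1.1202
V_4 = 1.1202 / l_4 = 1.1202 / 0.743 = 1.507672… → 1.51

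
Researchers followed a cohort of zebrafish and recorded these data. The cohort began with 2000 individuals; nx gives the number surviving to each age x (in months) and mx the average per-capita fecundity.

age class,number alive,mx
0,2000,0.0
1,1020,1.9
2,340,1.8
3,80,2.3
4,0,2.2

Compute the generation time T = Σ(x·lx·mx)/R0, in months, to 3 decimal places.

1.358

lx = nx/n0 = nx/2000: 1, 0.51, 0.17, 0.04, 0
lx·mx: 0, 0.969, 0.306, 0.092, 0 → R0 = 1.367
x·lx·mx: 0, 0.969, 0.612, 0.276, 0 → Σ = 1.857
T = 1.857 / 1.367 = 1.358449… → 1.358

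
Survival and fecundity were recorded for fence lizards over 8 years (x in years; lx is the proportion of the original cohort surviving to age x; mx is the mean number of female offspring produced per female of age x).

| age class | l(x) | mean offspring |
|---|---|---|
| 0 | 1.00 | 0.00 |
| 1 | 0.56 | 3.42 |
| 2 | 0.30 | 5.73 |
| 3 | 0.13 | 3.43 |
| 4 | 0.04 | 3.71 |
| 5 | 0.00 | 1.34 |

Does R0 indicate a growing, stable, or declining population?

R0 = Σ lx·mx = 0 + 1.9152 + 1.719 + 0.4459 + 0.1484 + 0 = 4.2285
R0 > 1, so the population is growing.

growing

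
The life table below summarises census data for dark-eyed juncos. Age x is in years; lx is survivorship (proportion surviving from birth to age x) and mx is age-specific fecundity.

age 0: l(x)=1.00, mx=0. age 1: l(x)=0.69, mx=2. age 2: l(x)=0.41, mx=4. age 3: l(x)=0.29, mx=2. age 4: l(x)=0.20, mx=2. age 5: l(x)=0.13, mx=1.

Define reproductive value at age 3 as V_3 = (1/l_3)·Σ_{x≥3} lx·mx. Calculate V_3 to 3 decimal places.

3.828

lx·mx for x ≥ 3: 0.58, 0.4, 0.13 → sum = 1.11
V_3 = 1.11 / l_3 = 1.11 / 0.29 = 3.827586… → 3.828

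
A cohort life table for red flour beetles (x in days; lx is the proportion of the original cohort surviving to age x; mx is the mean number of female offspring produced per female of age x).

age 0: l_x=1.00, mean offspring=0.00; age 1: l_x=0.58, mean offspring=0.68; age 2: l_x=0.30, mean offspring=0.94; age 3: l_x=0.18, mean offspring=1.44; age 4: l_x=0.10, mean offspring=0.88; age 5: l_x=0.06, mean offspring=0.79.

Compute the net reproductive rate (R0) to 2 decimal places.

lx·mx by age: 0, 0.3944, 0.282, 0.2592, 0.088, 0.0474
R0 = Σ lx·mx = 1.071 → 1.07

1.07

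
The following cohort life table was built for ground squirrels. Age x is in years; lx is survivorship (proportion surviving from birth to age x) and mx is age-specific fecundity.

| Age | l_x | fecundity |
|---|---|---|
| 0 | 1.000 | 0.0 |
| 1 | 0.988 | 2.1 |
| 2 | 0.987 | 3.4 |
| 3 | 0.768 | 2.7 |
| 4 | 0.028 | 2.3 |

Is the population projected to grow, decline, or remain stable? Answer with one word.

growing

R0 = Σ lx·mx = 0 + 2.0748 + 3.3558 + 2.0736 + 0.0644 = 7.5686
R0 > 1, so the population is growing.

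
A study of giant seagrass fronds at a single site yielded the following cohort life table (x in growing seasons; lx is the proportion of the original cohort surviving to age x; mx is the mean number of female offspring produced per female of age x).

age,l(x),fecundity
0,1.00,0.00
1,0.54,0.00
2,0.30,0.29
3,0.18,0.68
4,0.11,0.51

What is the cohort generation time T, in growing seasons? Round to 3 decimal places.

2.884

lx·mx: 0, 0, 0.087, 0.1224, 0.0561 → R0 = 0.2655
x·lx·mx: 0, 0, 0.174, 0.3672, 0.2244 → Σ = 0.7656
T = 0.7656 / 0.2655 = 2.883616… → 2.884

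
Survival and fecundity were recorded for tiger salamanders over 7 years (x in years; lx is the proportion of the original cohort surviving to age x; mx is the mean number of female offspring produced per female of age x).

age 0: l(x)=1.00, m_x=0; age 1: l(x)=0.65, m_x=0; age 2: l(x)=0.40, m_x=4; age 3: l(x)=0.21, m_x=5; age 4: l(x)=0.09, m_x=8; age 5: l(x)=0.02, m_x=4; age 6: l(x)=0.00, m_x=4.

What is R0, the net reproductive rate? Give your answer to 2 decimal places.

lx·mx by age: 0, 0, 1.6, 1.05, 0.72, 0.08, 0
R0 = Σ lx·mx = 3.45 → 3.45

3.45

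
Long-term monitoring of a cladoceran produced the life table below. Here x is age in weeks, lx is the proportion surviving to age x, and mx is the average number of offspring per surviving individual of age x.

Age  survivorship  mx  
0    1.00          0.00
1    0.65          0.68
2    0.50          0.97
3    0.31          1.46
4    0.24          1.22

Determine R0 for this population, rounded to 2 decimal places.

lx·mx by age: 0, 0.442, 0.485, 0.4526, 0.2928
R0 = Σ lx·mx = 1.6724 → 1.67

1.67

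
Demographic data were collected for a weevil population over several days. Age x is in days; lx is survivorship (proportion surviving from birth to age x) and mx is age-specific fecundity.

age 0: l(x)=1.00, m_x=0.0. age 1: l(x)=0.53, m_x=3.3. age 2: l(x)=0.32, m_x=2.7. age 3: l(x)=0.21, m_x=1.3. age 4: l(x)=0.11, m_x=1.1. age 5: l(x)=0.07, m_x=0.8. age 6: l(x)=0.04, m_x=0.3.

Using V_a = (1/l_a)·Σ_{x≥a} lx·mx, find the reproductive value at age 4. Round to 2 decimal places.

lx·mx for x ≥ 4: 0.121, 0.056, 0.012 → sum = 0.189
V_4 = 0.189 / l_4 = 0.189 / 0.11 = 1.718182… → 1.72

1.72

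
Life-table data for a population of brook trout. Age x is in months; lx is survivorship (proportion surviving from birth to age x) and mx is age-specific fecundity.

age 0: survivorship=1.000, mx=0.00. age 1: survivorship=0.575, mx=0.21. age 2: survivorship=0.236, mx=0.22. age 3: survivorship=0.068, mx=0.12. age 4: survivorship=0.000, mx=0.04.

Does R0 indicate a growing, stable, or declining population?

declining

R0 = Σ lx·mx = 0 + 0.12075 + 0.05192 + 0.00816 + 0 = 0.18083
R0 < 1, so the population is declining.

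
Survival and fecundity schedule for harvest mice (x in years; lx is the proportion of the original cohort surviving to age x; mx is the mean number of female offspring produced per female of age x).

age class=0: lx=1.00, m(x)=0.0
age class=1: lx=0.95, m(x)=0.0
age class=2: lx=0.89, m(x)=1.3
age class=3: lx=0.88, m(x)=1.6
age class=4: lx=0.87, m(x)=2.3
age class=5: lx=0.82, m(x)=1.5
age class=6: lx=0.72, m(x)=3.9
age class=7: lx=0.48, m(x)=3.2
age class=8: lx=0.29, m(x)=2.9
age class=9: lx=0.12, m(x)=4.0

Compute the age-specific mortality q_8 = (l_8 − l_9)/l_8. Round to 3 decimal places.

0.586

q_8 = (l_8 − l_9) / l_8 = (0.29 − 0.12) / 0.29
     = 0.17 / 0.29 = 0.586207… → 0.586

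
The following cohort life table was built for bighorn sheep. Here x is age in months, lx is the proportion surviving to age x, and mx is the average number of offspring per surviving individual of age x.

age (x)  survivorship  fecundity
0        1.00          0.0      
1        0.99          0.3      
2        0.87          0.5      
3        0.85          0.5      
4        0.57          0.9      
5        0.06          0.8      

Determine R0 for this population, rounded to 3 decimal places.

lx·mx by age: 0, 0.297, 0.435, 0.425, 0.513, 0.048
R0 = Σ lx·mx = 1.718 → 1.718

1.718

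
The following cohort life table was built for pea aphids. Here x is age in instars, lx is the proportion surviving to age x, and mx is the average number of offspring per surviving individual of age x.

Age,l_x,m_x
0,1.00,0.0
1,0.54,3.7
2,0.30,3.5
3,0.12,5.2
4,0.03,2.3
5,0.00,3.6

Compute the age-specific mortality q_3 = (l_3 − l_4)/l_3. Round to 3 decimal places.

0.750

q_3 = (l_3 − l_4) / l_3 = (0.12 − 0.03) / 0.12
     = 0.09 / 0.12 = 0.75 → 0.750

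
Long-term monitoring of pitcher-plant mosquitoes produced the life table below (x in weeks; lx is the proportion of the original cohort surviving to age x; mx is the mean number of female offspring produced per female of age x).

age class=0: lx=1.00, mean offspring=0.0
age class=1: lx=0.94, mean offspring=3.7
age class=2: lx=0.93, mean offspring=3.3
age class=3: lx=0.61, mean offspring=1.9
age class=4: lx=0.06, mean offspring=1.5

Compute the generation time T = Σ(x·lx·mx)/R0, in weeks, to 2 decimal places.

1.73

lx·mx: 0, 3.478, 3.069, 1.159, 0.09 → R0 = 7.796
x·lx·mx: 0, 3.478, 6.138, 3.477, 0.36 → Σ = 13.453
T = 13.453 / 7.796 = 1.725629… → 1.73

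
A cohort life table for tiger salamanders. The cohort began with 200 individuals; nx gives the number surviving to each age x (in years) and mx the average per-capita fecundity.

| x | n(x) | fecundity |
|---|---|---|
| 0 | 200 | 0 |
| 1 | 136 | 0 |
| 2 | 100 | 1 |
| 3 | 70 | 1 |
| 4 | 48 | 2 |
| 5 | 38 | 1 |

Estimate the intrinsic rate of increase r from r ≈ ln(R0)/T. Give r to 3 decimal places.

lx = nx/n0 = nx/200: 1, 0.68, 0.5, 0.35, 0.24, 0.19
R0 = Σ lx·mx = 0 + 0 + 0.5 + 0.35 + 0.48 + 0.19 = 1.52
Σ x·lx·mx = 4.92; T = 4.92/1.52 = 3.23684…
r ≈ ln(R0)/T = ln(1.52)/3.23684… = 0.12936… → 0.129

0.129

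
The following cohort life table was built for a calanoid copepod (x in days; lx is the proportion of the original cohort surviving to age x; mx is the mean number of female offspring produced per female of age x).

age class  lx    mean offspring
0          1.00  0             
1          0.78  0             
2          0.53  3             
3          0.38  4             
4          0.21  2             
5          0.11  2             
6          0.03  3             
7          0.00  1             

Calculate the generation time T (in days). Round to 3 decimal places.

2.880

lx·mx: 0, 0, 1.59, 1.52, 0.42, 0.22, 0.09, 0 → R0 = 3.84
x·lx·mx: 0, 0, 3.18, 4.56, 1.68, 1.1, 0.54, 0 → Σ = 11.06
T = 11.06 / 3.84 = 2.880208… → 2.880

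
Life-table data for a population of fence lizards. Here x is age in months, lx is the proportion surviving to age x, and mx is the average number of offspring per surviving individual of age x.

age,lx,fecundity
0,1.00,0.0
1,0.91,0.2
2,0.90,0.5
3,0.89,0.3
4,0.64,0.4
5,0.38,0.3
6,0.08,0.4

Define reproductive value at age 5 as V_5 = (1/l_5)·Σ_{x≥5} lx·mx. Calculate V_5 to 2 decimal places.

0.38

lx·mx for x ≥ 5: 0.114, 0.032 → sum = 0.146
V_5 = 0.146 / l_5 = 0.146 / 0.38 = 0.384211… → 0.38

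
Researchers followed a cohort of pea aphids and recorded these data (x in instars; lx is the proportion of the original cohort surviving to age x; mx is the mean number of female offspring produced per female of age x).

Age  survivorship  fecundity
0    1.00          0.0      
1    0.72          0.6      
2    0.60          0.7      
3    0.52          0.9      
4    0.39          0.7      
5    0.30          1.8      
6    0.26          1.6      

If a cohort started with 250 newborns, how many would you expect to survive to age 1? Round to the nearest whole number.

Expected survivors = N0 · l_1 = 250 × 0.72 = 180 → 180

180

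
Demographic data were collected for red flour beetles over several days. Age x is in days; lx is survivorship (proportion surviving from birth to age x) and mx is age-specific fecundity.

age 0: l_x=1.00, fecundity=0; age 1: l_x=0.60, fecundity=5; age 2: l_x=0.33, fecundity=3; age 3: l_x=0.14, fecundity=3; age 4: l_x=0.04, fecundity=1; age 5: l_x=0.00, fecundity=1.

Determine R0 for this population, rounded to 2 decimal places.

lx·mx by age: 0, 3, 0.99, 0.42, 0.04, 0
R0 = Σ lx·mx = 4.45 → 4.45

4.45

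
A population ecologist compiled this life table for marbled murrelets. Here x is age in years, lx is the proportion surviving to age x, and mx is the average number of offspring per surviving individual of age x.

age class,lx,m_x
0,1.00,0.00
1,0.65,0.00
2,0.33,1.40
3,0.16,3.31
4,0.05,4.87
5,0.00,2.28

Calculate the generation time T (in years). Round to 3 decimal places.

2.823

lx·mx: 0, 0, 0.462, 0.5296, 0.2435, 0 → R0 = 1.2351
x·lx·mx: 0, 0, 0.924, 1.5888, 0.974, 0 → Σ = 3.4868
T = 3.4868 / 1.2351 = 2.823091… → 2.823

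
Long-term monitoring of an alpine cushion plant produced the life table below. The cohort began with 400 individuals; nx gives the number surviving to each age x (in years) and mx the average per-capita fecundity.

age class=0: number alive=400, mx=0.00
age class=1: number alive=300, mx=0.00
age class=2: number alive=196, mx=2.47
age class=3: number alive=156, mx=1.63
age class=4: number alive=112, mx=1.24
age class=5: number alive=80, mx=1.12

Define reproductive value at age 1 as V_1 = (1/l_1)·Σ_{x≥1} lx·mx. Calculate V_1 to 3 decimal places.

lx = nx/n0 = nx/400: 1, 0.75, 0.49, 0.39, 0.28, 0.2
lx·mx for x ≥ 1: 0, 1.2103, 0.6357, 0.3472, 0.224 → sum = 2.4172
V_1 = 2.4172 / l_1 = 2.4172 / 0.75 = 3.222933… → 3.223

3.223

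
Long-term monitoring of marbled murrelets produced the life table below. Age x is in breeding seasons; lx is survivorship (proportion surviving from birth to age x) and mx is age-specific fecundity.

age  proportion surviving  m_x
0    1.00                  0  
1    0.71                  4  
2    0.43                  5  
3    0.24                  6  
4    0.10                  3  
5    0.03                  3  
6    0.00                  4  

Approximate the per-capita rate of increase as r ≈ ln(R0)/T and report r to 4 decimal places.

R0 = Σ lx·mx = 0 + 2.84 + 2.15 + 1.44 + 0.3 + 0.09 + 0 = 6.82
Σ x·lx·mx = 13.11; T = 13.11/6.82 = 1.92229…
r ≈ ln(R0)/T = ln(6.82)/1.92229… = 0.998737… → 0.9987

0.9987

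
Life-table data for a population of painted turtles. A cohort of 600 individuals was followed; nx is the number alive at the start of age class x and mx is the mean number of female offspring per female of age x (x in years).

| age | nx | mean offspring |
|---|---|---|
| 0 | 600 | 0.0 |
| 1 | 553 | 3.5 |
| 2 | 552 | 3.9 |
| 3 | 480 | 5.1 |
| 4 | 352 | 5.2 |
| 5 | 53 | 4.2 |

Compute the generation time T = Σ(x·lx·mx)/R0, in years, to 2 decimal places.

lx = nx/n0 = nx/600: 1, 0.92167…, 0.92, 0.8, 0.58667…, 0.08833…
lx·mx: 0, 3.225833…, 3.588, 4.08, 3.050667…, 0.371… → R0 = 14.3155…
x·lx·mx: 0, 3.225833…, 7.176, 12.24, 12.202667…, 1.855… → Σ = 36.6995…
T = 36.6995… / 14.3155… = 2.56362… → 2.56

2.56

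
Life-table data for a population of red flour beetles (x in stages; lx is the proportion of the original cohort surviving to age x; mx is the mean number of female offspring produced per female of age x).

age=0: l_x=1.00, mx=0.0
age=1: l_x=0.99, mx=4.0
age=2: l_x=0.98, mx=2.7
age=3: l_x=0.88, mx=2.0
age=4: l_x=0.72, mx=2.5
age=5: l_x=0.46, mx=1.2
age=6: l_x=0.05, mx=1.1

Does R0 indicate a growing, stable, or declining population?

growing

R0 = Σ lx·mx = 0 + 3.96 + 2.646 + 1.76 + 1.8 + 0.552 + 0.055 = 10.773
R0 > 1, so the population is growing.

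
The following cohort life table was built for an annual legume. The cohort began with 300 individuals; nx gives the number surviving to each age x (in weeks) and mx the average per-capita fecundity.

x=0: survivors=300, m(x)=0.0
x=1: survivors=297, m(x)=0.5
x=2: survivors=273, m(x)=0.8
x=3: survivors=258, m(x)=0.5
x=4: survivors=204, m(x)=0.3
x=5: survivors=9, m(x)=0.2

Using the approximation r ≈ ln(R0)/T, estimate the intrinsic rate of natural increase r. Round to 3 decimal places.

0.284

lx = nx/n0 = nx/300: 1, 0.99, 0.91, 0.86, 0.68, 0.03
R0 = Σ lx·mx = 0 + 0.495 + 0.728 + 0.43 + 0.204 + 0.006 = 1.863
Σ x·lx·mx = 4.087; T = 4.087/1.863 = 2.19377…
r ≈ ln(R0)/T = ln(1.863)/2.19377… = 0.28362… → 0.284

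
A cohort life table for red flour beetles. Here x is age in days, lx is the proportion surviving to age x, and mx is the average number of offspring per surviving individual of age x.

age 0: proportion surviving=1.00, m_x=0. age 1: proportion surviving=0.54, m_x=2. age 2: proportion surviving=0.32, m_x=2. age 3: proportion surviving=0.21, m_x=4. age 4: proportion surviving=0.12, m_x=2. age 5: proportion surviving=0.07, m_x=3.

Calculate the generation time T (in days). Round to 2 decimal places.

lx·mx: 0, 1.08, 0.64, 0.84, 0.24, 0.21 → R0 = 3.01
x·lx·mx: 0, 1.08, 1.28, 2.52, 0.96, 1.05 → Σ = 6.89
T = 6.89 / 3.01 = 2.289037… → 2.29

2.29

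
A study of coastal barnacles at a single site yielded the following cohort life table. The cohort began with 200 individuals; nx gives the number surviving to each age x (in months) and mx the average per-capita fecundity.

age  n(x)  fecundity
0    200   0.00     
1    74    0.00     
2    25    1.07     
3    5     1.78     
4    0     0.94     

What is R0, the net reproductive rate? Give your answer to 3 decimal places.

0.178

lx = nx/n0 = nx/200: 1, 0.37, 0.125, 0.025, 0
lx·mx by age: 0, 0, 0.13375, 0.0445, 0
R0 = Σ lx·mx = 0.17825 → 0.178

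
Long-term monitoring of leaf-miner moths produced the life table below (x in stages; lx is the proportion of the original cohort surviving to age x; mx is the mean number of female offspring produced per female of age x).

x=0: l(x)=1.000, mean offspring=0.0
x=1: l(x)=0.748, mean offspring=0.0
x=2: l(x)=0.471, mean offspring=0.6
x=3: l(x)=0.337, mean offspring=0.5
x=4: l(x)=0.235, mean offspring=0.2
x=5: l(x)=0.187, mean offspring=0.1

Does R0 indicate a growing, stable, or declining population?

R0 = Σ lx·mx = 0 + 0 + 0.2826 + 0.1685 + 0.047 + 0.0187 = 0.5168
R0 < 1, so the population is declining.

declining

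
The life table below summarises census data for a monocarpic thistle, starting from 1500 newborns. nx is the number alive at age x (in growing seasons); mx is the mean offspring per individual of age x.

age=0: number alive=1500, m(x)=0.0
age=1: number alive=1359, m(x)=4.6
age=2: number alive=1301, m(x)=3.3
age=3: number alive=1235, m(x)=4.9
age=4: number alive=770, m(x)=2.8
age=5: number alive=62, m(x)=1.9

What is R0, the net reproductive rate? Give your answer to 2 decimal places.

12.58

lx = nx/n0 = nx/1500: 1, 0.906, 0.86733…, 0.82333…, 0.51333…, 0.04133…
lx·mx by age: 0, 4.1676, 2.8622…, 4.034333…, 1.437333…, 0.078533…
R0 = Σ lx·mx = 12.58… → 12.58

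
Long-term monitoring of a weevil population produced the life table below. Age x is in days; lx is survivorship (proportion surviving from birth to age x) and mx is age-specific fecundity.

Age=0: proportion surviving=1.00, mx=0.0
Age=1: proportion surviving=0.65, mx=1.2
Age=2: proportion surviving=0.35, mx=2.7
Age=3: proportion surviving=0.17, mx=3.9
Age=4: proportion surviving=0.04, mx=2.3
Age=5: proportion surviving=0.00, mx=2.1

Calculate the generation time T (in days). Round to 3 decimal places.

2.027

lx·mx: 0, 0.78, 0.945, 0.663, 0.092, 0 → R0 = 2.48
x·lx·mx: 0, 0.78, 1.89, 1.989, 0.368, 0 → Σ = 5.027
T = 5.027 / 2.48 = 2.027016… → 2.027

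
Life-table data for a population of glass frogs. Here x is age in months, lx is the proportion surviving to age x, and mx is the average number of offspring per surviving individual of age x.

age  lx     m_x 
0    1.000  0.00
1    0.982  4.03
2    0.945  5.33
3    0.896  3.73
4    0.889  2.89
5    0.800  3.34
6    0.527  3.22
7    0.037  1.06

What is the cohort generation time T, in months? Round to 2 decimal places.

lx·mx: 0, 3.95746, 5.03685, 3.34208, 2.56921, 2.672, 1.69694, 0.03922 → R0 = 19.31376
x·lx·mx: 0, 3.95746, 10.0737, 10.02624, 10.27684, 13.36, 10.18164, 0.27454 → Σ = 58.15042
T = 58.15042 / 19.31376 = 3.010829… → 3.01

3.01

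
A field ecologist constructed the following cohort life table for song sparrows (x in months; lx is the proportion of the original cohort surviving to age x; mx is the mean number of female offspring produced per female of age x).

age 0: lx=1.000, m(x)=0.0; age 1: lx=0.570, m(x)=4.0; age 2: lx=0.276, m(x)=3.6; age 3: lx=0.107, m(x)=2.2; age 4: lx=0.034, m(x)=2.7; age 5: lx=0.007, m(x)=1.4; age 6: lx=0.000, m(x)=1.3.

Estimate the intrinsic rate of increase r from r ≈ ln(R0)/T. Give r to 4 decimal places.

R0 = Σ lx·mx = 0 + 2.28 + 0.9936 + 0.2354 + 0.0918 + 0.0098 + 0 = 3.6106
Σ x·lx·mx = 5.3896; T = 5.3896/3.6106 = 1.49272…
r ≈ ln(R0)/T = ln(3.6106)/1.49272… = 0.860093… → 0.8601

0.8601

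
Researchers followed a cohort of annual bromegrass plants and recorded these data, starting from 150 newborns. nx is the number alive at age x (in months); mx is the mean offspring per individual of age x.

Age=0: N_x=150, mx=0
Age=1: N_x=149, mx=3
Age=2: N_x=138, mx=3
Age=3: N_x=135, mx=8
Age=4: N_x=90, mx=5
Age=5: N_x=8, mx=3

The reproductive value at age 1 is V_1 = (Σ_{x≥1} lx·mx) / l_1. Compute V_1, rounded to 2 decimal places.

lx = nx/n0 = nx/150: 1, 0.99333…, 0.92, 0.9, 0.6, 0.05333…
lx·mx for x ≥ 1: 2.98…, 2.76, 7.2, 3, 0.16… → sum = 16.1…
V_1 = 16.1… / l_1 = 16.1… / 0.993333… = 16.208054… → 16.21

16.21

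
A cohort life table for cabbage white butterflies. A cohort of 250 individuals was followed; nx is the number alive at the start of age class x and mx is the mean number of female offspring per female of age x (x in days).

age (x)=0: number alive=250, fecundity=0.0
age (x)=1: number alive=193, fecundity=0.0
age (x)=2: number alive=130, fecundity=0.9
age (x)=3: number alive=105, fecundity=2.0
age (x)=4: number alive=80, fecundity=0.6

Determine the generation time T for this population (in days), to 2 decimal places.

lx = nx/n0 = nx/250: 1, 0.772, 0.52, 0.42, 0.32
lx·mx: 0, 0, 0.468, 0.84, 0.192 → R0 = 1.5
x·lx·mx: 0, 0, 0.936, 2.52, 0.768 → Σ = 4.224
T = 4.224 / 1.5 = 2.816 → 2.82

2.82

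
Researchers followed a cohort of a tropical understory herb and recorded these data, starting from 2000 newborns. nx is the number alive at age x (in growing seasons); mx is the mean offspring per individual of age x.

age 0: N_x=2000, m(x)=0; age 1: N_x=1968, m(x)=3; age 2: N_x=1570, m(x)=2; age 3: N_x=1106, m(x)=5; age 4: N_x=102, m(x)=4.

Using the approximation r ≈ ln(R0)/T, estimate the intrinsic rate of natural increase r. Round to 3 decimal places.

0.992

lx = nx/n0 = nx/2000: 1, 0.984, 0.785, 0.553, 0.051
R0 = Σ lx·mx = 0 + 2.952 + 1.57 + 2.765 + 0.204 = 7.491
Σ x·lx·mx = 15.203; T = 15.203/7.491 = 2.0295…
r ≈ ln(R0)/T = ln(7.491)/2.0295… = 0.99221… → 0.992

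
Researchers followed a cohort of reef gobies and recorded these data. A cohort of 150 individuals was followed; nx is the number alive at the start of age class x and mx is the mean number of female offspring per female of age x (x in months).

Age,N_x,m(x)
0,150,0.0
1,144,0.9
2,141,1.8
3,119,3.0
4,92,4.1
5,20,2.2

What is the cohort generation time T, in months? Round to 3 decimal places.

lx = nx/n0 = nx/150: 1, 0.96, 0.94, 0.79333…, 0.61333…, 0.13333…
lx·mx: 0, 0.864, 1.692, 2.38…, 2.514667…, 0.293333… → R0 = 7.744…
x·lx·mx: 0, 0.864, 3.384, 7.14…, 10.058667…, 1.466667… → Σ = 22.913333…
T = 22.913333… / 7.744… = 2.95885… → 2.959

2.959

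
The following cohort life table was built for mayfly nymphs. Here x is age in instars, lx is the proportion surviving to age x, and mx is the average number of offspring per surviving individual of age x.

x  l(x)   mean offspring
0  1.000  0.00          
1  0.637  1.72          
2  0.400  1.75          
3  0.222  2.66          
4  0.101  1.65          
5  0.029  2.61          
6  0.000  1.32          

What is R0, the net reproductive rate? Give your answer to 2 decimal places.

lx·mx by age: 0, 1.09564, 0.7, 0.59052, 0.16665, 0.07569, 0
R0 = Σ lx·mx = 2.6285 → 2.63

2.63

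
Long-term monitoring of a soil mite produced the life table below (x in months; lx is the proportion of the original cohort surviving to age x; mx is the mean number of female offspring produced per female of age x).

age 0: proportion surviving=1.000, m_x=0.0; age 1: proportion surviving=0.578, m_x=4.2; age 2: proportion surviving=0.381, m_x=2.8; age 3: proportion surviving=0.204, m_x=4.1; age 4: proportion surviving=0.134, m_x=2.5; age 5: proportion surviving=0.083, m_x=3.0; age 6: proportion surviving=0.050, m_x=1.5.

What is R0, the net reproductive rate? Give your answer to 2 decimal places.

lx·mx by age: 0, 2.4276, 1.0668, 0.8364, 0.335, 0.249, 0.075
R0 = Σ lx·mx = 4.9898 → 4.99

4.99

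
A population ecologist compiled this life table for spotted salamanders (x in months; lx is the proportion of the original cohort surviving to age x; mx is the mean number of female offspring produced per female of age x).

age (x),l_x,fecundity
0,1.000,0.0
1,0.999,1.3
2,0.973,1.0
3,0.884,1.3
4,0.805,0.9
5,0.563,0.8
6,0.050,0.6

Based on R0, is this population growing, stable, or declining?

growing

R0 = Σ lx·mx = 0 + 1.2987 + 0.973 + 1.1492 + 0.7245 + 0.4504 + 0.03 = 4.6258
R0 > 1, so the population is growing.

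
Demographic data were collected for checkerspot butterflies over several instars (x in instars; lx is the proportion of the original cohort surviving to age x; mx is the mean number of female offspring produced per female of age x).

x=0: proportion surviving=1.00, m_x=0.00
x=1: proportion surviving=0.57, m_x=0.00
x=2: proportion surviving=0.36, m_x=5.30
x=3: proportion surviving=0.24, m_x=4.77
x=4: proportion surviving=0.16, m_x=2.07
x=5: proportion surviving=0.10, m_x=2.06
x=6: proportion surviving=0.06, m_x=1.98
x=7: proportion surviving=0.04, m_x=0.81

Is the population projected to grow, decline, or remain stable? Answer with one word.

R0 = Σ lx·mx = 0 + 0 + 1.908 + 1.1448 + 0.3312 + 0.206 + 0.1188 + 0.0324 = 3.7412
R0 > 1, so the population is growing.

growing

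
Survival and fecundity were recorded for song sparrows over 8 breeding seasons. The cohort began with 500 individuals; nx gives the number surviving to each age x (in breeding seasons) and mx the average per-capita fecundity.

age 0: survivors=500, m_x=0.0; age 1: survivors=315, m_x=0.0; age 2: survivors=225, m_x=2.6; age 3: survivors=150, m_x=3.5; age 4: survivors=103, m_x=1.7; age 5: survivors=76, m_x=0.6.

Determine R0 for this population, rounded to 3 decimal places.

lx = nx/n0 = nx/500: 1, 0.63, 0.45, 0.3, 0.206, 0.152
lx·mx by age: 0, 0, 1.17, 1.05, 0.3502, 0.0912
R0 = Σ lx·mx = 2.6614 → 2.661

2.661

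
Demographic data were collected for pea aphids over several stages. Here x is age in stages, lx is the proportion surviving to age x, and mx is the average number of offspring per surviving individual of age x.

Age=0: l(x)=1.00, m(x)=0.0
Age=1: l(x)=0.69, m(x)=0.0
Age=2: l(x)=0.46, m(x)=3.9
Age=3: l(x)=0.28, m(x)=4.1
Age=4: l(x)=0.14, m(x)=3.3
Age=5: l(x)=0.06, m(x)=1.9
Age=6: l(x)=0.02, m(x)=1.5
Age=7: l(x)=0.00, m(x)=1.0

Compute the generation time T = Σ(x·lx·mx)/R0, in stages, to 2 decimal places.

lx·mx: 0, 0, 1.794, 1.148, 0.462, 0.114, 0.03, 0 → R0 = 3.548
x·lx·mx: 0, 0, 3.588, 3.444, 1.848, 0.57, 0.18, 0 → Σ = 9.63
T = 9.63 / 3.548 = 2.714205… → 2.71

2.71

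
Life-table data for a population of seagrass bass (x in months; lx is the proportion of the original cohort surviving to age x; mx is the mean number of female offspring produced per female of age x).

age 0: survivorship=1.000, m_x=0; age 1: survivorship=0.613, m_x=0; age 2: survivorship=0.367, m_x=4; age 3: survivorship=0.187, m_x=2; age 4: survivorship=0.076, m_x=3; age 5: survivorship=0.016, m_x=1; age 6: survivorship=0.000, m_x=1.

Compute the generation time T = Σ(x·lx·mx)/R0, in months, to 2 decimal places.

2.42

lx·mx: 0, 0, 1.468, 0.374, 0.228, 0.016, 0 → R0 = 2.086
x·lx·mx: 0, 0, 2.936, 1.122, 0.912, 0.08, 0 → Σ = 5.05
T = 5.05 / 2.086 = 2.420901… → 2.42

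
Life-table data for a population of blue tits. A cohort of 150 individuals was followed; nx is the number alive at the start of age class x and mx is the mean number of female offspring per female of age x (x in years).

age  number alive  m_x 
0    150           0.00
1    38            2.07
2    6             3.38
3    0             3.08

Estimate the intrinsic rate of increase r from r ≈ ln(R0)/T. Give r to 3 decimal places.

lx = nx/n0 = nx/150: 1, 0.25333…, 0.04, 0
R0 = Σ lx·mx = 0 + 0.5244… + 0.1352 + 0 = 0.6596…
Σ x·lx·mx = 0.7948…; T = 0.7948…/0.6596… = 1.20497…
r ≈ ln(R0)/T = ln(0.6596…)/1.20497… = -0.34534… → -0.345

-0.345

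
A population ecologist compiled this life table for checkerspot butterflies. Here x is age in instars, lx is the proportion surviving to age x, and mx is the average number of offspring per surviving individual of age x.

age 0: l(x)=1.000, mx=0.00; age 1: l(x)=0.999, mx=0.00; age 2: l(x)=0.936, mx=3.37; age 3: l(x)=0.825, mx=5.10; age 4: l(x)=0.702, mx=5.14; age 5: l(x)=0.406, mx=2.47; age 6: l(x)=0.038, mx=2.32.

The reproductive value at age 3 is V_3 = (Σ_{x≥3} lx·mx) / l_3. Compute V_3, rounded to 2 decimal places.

lx·mx for x ≥ 3: 4.2075, 3.60828, 1.00282, 0.08816 → sum = 8.90676
V_3 = 8.90676 / l_3 = 8.90676 / 0.825 = 10.796073… → 10.80

10.80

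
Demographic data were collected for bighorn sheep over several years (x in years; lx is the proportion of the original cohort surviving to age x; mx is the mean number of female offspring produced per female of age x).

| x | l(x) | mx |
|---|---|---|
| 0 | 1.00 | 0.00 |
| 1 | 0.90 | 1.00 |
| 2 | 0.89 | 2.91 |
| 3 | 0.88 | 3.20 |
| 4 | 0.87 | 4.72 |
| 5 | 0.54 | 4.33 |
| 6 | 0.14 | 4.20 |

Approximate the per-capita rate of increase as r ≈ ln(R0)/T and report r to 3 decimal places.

R0 = Σ lx·mx = 0 + 0.9 + 2.5899 + 2.816 + 4.1064 + 2.3382 + 0.588 = 13.3385
Σ x·lx·mx = 46.1724; T = 46.1724/13.3385 = 3.46159…
r ≈ ln(R0)/T = ln(13.3385)/3.46159… = 0.7484… → 0.748

0.748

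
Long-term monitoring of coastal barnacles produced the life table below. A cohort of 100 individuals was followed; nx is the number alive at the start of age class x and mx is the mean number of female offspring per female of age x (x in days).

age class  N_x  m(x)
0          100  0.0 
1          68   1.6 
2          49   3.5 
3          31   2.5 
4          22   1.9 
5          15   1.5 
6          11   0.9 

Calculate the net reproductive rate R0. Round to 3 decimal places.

lx = nx/n0 = nx/100: 1, 0.68, 0.49, 0.31, 0.22, 0.15, 0.11
lx·mx by age: 0, 1.088, 1.715, 0.775, 0.418, 0.225, 0.099
R0 = Σ lx·mx = 4.32 → 4.320

4.320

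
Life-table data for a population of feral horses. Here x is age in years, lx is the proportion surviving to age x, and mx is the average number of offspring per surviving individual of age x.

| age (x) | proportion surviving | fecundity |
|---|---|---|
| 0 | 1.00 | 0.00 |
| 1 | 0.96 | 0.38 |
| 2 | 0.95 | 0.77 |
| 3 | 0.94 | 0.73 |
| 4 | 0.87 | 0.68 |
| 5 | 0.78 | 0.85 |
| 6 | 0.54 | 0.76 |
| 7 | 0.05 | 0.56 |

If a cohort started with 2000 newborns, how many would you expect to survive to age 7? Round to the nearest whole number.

100

Expected survivors = N0 · l_7 = 2000 × 0.05 = 100 → 100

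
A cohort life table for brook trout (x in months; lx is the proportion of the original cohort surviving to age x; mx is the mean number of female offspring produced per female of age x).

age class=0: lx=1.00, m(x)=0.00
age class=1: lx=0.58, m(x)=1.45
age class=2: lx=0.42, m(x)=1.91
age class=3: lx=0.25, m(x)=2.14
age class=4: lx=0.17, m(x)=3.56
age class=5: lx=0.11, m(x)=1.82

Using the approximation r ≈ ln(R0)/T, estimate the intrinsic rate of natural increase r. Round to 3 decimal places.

R0 = Σ lx·mx = 0 + 0.841 + 0.8022 + 0.535 + 0.6052 + 0.2002 = 2.9836
Σ x·lx·mx = 7.4722; T = 7.4722/2.9836 = 2.50442…
r ≈ ln(R0)/T = ln(2.9836)/2.50442… = 0.43648… → 0.436

0.436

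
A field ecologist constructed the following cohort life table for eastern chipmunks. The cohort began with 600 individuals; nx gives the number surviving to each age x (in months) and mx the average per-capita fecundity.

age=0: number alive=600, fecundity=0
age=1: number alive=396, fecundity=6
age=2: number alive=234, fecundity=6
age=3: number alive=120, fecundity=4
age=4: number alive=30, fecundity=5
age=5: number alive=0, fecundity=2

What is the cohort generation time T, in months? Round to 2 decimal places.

1.64

lx = nx/n0 = nx/600: 1, 0.66, 0.39, 0.2, 0.05, 0
lx·mx: 0, 3.96, 2.34, 0.8, 0.25, 0 → R0 = 7.35
x·lx·mx: 0, 3.96, 4.68, 2.4, 1, 0 → Σ = 12.04
T = 12.04 / 7.35 = 1.638095… → 1.64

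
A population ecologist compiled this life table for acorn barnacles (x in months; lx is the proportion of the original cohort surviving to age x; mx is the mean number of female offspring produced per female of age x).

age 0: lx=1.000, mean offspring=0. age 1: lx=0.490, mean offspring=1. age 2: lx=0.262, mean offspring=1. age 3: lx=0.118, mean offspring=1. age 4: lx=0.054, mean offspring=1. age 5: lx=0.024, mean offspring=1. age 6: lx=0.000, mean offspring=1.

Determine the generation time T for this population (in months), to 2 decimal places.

lx·mx: 0, 0.49, 0.262, 0.118, 0.054, 0.024, 0 → R0 = 0.948
x·lx·mx: 0, 0.49, 0.524, 0.354, 0.216, 0.12, 0 → Σ = 1.704
T = 1.704 / 0.948 = 1.797468… → 1.80

1.80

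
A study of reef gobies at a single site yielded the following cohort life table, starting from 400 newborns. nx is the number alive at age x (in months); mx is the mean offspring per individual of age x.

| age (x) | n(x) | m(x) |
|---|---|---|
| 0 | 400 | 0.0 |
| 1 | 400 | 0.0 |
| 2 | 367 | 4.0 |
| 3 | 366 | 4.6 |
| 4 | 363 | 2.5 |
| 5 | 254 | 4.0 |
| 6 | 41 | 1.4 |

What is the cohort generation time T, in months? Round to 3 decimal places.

lx = nx/n0 = nx/400: 1, 1, 0.9175, 0.915, 0.9075, 0.635, 0.1025
lx·mx: 0, 0, 3.67, 4.209, 2.26875, 2.54, 0.1435 → R0 = 12.83125
x·lx·mx: 0, 0, 7.34, 12.627, 9.075, 12.7, 0.861 → Σ = 42.603
T = 42.603 / 12.83125 = 3.320253… → 3.320

3.320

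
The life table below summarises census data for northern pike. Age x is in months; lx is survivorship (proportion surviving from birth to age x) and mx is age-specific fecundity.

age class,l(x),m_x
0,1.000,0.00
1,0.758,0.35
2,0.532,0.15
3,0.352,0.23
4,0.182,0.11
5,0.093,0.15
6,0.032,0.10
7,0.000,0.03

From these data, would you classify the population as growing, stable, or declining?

R0 = Σ lx·mx = 0 + 0.2653 + 0.0798 + 0.08096 + 0.02002 + 0.01395 + 0.0032 + 0 = 0.46323
R0 < 1, so the population is declining.

declining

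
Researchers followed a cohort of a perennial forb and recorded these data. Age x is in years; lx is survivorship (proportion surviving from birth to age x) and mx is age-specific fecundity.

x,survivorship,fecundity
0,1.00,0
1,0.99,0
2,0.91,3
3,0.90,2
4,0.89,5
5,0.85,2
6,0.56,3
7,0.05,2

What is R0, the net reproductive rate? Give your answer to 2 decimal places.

12.46

lx·mx by age: 0, 0, 2.73, 1.8, 4.45, 1.7, 1.68, 0.1
R0 = Σ lx·mx = 12.46 → 12.46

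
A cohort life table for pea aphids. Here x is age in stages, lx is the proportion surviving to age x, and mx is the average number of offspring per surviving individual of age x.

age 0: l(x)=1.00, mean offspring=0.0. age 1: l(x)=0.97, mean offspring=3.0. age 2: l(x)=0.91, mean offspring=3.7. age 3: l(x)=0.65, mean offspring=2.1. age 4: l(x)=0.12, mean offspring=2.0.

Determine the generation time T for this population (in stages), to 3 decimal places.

lx·mx: 0, 2.91, 3.367, 1.365, 0.24 → R0 = 7.882
x·lx·mx: 0, 2.91, 6.734, 4.095, 0.96 → Σ = 14.699
T = 14.699 / 7.882 = 1.864882… → 1.865

1.865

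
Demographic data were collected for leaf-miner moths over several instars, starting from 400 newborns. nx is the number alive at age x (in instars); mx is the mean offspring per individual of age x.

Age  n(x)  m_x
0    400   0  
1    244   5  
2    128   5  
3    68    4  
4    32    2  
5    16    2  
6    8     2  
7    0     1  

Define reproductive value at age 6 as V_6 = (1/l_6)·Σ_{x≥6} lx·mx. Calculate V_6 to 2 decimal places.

lx = nx/n0 = nx/400: 1, 0.61, 0.32, 0.17, 0.08, 0.04, 0.02, 0
lx·mx for x ≥ 6: 0.04, 0 → sum = 0.04
V_6 = 0.04 / l_6 = 0.04 / 0.02 = 2 → 2.00

2.00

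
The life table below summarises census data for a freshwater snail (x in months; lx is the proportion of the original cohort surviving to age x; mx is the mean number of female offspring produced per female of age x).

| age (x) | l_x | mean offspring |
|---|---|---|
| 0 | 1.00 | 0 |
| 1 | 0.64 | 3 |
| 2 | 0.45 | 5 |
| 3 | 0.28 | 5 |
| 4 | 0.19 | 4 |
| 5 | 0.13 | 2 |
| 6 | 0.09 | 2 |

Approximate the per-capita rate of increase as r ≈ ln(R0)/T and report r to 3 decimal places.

R0 = Σ lx·mx = 0 + 1.92 + 2.25 + 1.4 + 0.76 + 0.26 + 0.18 = 6.77
Σ x·lx·mx = 16.04; T = 16.04/6.77 = 2.36928…
r ≈ ln(R0)/T = ln(6.77)/2.36928… = 0.80721… → 0.807

0.807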